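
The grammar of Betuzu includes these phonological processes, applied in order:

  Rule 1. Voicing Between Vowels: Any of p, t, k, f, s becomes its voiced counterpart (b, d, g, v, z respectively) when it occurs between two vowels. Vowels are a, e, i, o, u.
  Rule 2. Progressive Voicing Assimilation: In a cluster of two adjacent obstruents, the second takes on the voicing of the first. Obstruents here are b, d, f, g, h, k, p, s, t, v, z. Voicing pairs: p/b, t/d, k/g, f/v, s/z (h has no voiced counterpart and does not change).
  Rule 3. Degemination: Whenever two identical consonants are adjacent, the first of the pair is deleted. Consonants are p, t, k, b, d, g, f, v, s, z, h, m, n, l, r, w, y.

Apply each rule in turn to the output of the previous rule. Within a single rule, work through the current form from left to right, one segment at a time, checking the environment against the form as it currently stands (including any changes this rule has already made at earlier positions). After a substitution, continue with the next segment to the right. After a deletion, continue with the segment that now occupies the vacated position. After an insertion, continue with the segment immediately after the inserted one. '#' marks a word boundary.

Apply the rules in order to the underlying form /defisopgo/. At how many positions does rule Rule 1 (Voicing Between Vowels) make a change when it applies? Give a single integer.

Rule 1 Voicing Between Vowels: [defisopgo] → [devizopgo]
Rule 2 Progressive Voicing Assimilation: [devizopgo] → [devizopko]
Rule 3 Degemination: no change — [devizopko]
Rule Rule 1 changed 2 position(s).

2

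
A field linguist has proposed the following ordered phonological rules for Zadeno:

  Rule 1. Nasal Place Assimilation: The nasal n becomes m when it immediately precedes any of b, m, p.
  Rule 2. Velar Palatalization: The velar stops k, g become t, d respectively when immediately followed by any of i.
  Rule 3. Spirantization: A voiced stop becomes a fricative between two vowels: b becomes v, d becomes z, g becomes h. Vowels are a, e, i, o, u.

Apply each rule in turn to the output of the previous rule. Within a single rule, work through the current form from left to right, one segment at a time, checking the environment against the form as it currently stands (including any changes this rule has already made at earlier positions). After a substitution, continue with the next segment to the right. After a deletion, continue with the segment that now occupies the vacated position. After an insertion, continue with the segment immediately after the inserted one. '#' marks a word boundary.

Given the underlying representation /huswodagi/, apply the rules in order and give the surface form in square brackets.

[huswozazi]

Rule 1 Nasal Place Assimilation: no change — [huswodagi]
Rule 2 Velar Palatalization: [huswodagi] → [huswodadi]
Rule 3 Spirantization: [huswodadi] → [huswozazi]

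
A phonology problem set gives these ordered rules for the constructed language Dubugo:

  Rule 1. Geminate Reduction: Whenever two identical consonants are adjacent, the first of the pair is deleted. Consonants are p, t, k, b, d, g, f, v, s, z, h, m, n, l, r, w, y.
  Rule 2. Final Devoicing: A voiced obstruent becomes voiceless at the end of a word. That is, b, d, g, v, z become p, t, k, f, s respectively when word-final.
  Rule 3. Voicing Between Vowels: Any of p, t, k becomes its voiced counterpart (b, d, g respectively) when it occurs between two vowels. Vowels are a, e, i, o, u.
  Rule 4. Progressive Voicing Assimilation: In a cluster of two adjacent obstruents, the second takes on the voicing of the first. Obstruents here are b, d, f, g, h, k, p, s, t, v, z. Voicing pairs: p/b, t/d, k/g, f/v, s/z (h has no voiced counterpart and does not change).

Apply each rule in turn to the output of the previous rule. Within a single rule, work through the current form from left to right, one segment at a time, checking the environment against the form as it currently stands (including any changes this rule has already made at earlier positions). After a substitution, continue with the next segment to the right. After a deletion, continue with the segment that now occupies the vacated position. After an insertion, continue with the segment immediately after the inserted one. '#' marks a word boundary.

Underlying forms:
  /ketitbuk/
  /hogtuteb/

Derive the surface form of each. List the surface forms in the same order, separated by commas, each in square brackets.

[keditpuk], [hogdudep]

/ketitbuk/:
  Rule 1 Geminate Reduction: no change — [ketitbuk]
  Rule 2 Final Devoicing: no change — [ketitbuk]
  Rule 3 Voicing Between Vowels: [ketitbuk] → [keditbuk]
  Rule 4 Progressive Voicing Assimilation: [keditbuk] → [keditpuk]
/hogtuteb/:
  Rule 1 Geminate Reduction: no change — [hogtuteb]
  Rule 2 Final Devoicing: [hogtuteb] → [hogtutep]
  Rule 3 Voicing Between Vowels: [hogtutep] → [hogtudep]
  Rule 4 Progressive Voicing Assimilation: [hogtudep] → [hogdudep]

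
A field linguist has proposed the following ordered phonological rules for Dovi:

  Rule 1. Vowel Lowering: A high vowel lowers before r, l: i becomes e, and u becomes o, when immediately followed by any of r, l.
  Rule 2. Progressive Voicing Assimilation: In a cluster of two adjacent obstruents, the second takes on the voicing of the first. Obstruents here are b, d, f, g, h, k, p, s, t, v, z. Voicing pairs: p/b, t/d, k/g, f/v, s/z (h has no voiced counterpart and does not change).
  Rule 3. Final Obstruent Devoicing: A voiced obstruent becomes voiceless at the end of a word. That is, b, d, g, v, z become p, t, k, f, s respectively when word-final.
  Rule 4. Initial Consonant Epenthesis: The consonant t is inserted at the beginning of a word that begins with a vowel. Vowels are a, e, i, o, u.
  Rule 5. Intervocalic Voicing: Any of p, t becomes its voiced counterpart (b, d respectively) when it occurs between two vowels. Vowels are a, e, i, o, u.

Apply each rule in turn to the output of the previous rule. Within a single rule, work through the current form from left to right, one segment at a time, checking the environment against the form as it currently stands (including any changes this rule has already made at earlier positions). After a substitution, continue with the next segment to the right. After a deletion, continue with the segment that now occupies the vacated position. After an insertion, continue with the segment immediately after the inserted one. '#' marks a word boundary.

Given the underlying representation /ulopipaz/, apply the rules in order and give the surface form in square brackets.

[tolobibas]

Rule 1 Vowel Lowering: [ulopipaz] → [olopipaz]
Rule 2 Progressive Voicing Assimilation: no change — [olopipaz]
Rule 3 Final Obstruent Devoicing: [olopipaz] → [olopipas]
Rule 4 Initial Consonant Epenthesis: [olopipas] → [tolopipas]
Rule 5 Intervocalic Voicing: [tolopipas] → [tolobibas]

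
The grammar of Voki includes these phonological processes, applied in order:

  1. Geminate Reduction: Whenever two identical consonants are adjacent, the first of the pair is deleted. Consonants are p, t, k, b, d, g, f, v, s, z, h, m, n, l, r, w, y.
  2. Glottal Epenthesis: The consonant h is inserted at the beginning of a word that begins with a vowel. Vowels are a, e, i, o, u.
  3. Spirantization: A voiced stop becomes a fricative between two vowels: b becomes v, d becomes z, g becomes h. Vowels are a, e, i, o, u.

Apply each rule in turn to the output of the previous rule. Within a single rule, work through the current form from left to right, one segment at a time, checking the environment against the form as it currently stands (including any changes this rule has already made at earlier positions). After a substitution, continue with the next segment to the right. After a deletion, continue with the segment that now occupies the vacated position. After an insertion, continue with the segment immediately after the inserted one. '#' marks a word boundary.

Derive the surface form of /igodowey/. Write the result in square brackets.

1 Geminate Reduction: no change — [igodowey]
2 Glottal Epenthesis: [igodowey] → [higodowey]
3 Spirantization: [higodowey] → [hihozowey]

[hihozowey]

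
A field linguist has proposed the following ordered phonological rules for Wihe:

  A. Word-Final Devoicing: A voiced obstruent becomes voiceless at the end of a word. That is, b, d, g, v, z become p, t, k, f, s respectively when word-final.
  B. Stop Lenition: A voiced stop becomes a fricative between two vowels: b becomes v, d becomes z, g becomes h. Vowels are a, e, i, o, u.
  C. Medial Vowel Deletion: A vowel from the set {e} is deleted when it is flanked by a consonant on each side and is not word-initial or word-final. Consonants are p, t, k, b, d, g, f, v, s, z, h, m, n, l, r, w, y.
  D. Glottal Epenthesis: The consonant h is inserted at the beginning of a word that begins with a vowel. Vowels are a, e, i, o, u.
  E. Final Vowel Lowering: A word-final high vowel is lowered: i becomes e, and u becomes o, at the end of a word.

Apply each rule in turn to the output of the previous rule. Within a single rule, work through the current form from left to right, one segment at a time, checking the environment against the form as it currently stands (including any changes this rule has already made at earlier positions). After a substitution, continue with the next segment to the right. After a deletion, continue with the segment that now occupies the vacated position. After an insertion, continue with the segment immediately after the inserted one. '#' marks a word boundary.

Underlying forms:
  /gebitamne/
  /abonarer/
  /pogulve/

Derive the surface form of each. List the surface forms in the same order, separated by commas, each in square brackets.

/gebitamne/:
  A Word-Final Devoicing: no change — [gebitamne]
  B Stop Lenition: [gebitamne] → [gevitamne]
  C Medial Vowel Deletion: [gevitamne] → [gvitamne]
  D Glottal Epenthesis: no change — [gvitamne]
  E Final Vowel Lowering: no change — [gvitamne]
/abonarer/:
  A Word-Final Devoicing: no change — [abonarer]
  B Stop Lenition: [abonarer] → [avonarer]
  C Medial Vowel Deletion: [avonarer] → [avonarr]
  D Glottal Epenthesis: [avonarr] → [havonarr]
  E Final Vowel Lowering: no change — [havonarr]
/pogulve/:
  A Word-Final Devoicing: no change — [pogulve]
  B Stop Lenition: [pogulve] → [pohulve]
  C Medial Vowel Deletion: no change — [pohulve]
  D Glottal Epenthesis: no change — [pohulve]
  E Final Vowel Lowering: no change — [pohulve]

[gvitamne], [havonarr], [pohulve]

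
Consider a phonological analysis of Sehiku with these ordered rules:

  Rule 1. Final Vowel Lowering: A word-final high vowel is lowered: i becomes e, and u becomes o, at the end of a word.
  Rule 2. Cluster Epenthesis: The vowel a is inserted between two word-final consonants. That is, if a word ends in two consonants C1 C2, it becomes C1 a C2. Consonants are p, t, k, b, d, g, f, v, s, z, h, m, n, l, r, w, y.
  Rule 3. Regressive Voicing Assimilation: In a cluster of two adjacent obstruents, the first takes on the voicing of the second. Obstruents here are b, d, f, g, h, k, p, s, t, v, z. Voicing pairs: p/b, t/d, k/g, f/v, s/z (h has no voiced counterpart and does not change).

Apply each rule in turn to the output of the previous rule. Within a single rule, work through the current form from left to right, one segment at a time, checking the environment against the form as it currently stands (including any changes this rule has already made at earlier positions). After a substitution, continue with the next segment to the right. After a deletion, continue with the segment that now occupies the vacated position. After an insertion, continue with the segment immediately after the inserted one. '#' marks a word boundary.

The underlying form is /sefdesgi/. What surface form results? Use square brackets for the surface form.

Rule 1 Final Vowel Lowering: [sefdesgi] → [sefdesge]
Rule 2 Cluster Epenthesis: no change — [sefdesge]
Rule 3 Regressive Voicing Assimilation: [sefdesge] → [sevdezge]

[sevdezge]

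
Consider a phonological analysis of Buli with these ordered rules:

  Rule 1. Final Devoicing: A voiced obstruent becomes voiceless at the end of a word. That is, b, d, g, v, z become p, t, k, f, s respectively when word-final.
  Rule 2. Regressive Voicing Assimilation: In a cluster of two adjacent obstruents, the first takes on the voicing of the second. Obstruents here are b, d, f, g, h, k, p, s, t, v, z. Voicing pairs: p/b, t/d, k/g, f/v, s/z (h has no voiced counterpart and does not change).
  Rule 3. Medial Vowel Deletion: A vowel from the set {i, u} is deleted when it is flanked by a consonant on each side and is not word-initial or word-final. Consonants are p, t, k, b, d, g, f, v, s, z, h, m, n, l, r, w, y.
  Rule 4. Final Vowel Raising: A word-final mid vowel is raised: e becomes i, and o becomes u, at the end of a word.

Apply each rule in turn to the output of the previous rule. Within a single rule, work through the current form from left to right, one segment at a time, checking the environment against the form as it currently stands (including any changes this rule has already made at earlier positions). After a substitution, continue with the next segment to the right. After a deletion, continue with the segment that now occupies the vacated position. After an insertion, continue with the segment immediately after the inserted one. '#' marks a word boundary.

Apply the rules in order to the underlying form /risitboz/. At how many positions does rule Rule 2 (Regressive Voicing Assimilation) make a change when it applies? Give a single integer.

Rule 1 Final Devoicing: [risitboz] → [risitbos]
Rule 2 Regressive Voicing Assimilation: [risitbos] → [risidbos]
Rule 3 Medial Vowel Deletion: [risidbos] → [rsdbos]
Rule 4 Final Vowel Raising: no change — [rsdbos]
Rule Rule 2 changed 1 position(s).

1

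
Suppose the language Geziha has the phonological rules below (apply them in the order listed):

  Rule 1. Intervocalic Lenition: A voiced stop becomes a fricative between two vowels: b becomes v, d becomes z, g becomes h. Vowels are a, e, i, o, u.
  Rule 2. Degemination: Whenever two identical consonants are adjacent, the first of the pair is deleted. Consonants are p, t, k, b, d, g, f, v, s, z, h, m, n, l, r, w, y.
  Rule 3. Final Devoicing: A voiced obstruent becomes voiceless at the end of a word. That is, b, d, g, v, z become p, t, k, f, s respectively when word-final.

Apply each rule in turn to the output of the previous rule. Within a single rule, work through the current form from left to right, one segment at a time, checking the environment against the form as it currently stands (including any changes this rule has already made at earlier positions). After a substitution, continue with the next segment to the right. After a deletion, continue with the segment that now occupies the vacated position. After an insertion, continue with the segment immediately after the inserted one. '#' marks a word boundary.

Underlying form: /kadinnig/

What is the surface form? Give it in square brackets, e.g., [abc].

[kazinik]

Rule 1 Intervocalic Lenition: [kadinnig] → [kazinnig]
Rule 2 Degemination: [kazinnig] → [kazinig]
Rule 3 Final Devoicing: [kazinig] → [kazinik]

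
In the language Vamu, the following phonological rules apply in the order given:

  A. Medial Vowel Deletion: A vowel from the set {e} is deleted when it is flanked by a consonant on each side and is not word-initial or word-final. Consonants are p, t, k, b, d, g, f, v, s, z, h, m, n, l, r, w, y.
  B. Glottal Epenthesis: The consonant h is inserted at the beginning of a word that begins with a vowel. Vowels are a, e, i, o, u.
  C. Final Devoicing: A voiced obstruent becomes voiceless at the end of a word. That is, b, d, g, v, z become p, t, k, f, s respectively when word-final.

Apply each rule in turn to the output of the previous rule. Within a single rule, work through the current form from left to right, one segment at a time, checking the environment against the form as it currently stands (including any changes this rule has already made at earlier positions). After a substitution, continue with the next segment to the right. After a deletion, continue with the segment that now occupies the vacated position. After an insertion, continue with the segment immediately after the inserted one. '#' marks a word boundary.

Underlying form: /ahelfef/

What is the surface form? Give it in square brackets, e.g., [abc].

[hahlff]

A Medial Vowel Deletion: [ahelfef] → [ahlff]
B Glottal Epenthesis: [ahlff] → [hahlff]
C Final Devoicing: no change — [hahlff]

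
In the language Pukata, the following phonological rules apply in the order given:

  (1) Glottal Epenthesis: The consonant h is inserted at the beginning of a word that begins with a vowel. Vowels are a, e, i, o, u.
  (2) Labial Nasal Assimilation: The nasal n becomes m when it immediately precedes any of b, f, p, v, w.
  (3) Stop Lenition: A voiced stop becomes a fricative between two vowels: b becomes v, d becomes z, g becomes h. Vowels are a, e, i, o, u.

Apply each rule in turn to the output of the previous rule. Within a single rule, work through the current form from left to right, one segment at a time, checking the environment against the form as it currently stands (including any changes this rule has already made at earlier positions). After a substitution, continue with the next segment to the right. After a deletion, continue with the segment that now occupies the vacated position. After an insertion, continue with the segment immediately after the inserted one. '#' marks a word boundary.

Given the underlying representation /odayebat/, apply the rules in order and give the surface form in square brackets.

(1) Glottal Epenthesis: [odayebat] → [hodayebat]
(2) Labial Nasal Assimilation: no change — [hodayebat]
(3) Stop Lenition: [hodayebat] → [hozayevat]

[hozayevat]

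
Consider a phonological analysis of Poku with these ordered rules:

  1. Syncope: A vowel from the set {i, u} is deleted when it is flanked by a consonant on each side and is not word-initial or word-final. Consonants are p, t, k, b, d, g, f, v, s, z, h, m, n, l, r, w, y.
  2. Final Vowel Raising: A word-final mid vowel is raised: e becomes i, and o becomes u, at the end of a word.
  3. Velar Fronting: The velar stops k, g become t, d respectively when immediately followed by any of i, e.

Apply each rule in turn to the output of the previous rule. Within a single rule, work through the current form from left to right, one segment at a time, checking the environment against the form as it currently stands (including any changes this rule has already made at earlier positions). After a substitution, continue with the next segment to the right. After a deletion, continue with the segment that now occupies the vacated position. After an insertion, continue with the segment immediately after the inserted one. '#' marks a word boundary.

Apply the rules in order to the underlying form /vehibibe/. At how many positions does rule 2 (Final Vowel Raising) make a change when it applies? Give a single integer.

1

1 Syncope: [vehibibe] → [vehbbe]
2 Final Vowel Raising: [vehbbe] → [vehbbi]
3 Velar Fronting: no change — [vehbbi]
Rule 2 changed 1 position(s).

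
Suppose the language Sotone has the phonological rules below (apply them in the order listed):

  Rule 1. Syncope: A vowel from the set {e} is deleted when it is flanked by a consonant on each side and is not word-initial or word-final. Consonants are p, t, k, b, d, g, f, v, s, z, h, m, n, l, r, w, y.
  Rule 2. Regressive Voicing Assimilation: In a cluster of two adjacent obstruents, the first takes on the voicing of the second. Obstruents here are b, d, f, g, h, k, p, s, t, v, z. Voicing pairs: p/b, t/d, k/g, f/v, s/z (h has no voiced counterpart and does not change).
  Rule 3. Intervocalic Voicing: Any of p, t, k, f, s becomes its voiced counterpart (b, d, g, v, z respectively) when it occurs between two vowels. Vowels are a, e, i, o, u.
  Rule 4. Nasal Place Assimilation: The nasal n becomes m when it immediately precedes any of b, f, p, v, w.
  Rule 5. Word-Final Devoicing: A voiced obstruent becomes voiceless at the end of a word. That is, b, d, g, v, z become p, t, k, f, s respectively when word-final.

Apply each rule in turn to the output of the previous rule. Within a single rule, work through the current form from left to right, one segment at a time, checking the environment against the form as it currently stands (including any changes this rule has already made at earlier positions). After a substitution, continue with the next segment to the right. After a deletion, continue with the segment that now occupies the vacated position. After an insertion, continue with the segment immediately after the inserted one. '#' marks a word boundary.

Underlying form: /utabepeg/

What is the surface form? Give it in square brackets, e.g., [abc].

Rule 1 Syncope: [utabepeg] → [utabpg]
Rule 2 Regressive Voicing Assimilation: [utabpg] → [utapbg]
Rule 3 Intervocalic Voicing: [utapbg] → [udapbg]
Rule 4 Nasal Place Assimilation: no change — [udapbg]
Rule 5 Word-Final Devoicing: [udapbg] → [udapbk]

[udapbk]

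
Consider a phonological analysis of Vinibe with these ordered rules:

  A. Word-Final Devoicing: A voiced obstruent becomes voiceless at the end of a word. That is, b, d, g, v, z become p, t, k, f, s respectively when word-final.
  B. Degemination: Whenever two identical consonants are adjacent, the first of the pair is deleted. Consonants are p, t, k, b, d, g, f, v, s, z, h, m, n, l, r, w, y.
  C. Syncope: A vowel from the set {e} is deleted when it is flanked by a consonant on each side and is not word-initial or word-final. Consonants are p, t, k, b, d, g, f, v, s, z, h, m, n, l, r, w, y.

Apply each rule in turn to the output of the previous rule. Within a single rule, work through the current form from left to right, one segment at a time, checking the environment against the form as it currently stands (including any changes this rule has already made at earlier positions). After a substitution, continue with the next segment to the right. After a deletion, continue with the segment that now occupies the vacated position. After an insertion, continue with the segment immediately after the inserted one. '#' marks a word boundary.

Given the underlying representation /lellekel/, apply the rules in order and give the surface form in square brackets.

[llkl]

A Word-Final Devoicing: no change — [lellekel]
B Degemination: [lellekel] → [lelekel]
C Syncope: [lelekel] → [llkl]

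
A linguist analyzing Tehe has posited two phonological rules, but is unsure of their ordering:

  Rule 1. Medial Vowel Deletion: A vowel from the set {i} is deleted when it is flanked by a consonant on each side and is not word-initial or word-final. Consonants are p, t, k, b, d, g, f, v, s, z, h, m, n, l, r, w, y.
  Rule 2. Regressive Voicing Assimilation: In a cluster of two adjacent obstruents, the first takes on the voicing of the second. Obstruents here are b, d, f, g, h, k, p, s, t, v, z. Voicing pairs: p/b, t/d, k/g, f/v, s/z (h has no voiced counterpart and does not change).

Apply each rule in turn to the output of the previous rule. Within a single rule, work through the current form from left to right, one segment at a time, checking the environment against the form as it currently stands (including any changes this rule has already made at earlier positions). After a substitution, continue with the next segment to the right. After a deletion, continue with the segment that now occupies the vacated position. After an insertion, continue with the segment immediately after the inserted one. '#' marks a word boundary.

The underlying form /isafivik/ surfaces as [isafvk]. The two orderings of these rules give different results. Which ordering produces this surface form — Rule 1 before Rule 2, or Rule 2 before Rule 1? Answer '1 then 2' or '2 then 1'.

Order 1 then 2:
  1 Medial Vowel Deletion: [isafivik] → [isafvk]
  2 Regressive Voicing Assimilation: [isafvk] → [isavfk]
  result: [isavfk]
Order 2 then 1:
  2 Regressive Voicing Assimilation: no change — [isafivik]
  1 Medial Vowel Deletion: [isafivik] → [isafvk]
  result: [isafvk]

2 then 1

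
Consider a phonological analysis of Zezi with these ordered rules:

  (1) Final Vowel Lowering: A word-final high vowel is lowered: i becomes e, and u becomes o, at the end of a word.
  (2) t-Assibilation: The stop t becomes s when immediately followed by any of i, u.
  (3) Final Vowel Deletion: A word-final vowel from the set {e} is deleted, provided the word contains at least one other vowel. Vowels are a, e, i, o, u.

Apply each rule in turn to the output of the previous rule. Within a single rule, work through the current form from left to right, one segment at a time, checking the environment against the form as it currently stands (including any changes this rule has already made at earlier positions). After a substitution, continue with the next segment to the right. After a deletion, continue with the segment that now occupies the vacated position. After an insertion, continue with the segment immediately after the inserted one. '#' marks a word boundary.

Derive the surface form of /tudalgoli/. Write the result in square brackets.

(1) Final Vowel Lowering: [tudalgoli] → [tudalgole]
(2) t-Assibilation: [tudalgole] → [sudalgole]
(3) Final Vowel Deletion: [sudalgole] → [sudalgol]

[sudalgol]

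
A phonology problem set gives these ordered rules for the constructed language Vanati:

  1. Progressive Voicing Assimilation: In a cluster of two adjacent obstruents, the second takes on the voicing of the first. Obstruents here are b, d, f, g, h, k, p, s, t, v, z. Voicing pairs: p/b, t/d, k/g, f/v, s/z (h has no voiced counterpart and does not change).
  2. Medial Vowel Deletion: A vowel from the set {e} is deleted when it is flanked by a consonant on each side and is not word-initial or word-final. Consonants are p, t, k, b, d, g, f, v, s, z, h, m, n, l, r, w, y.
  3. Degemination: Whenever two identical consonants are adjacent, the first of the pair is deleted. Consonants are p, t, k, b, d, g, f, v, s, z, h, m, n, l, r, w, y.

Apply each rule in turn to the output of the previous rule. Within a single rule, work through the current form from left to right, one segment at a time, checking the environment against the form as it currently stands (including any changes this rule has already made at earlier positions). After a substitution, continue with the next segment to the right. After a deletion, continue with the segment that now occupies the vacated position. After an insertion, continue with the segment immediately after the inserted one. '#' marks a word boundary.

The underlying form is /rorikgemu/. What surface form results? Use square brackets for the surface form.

1 Progressive Voicing Assimilation: [rorikgemu] → [rorikkemu]
2 Medial Vowel Deletion: [rorikkemu] → [rorikkmu]
3 Degemination: [rorikkmu] → [rorikmu]

[rorikmu]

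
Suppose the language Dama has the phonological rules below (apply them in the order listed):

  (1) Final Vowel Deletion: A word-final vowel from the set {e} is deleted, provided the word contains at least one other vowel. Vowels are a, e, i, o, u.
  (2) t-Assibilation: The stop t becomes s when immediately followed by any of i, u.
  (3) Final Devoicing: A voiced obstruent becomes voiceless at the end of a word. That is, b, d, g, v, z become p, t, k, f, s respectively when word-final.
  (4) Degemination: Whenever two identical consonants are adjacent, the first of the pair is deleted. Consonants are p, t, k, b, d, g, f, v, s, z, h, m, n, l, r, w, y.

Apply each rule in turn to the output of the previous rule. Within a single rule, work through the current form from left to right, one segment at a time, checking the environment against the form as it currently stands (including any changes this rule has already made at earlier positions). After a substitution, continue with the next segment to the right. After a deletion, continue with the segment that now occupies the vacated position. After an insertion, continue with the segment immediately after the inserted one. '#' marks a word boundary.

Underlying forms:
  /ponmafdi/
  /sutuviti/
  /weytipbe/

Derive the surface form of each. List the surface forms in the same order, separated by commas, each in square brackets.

/ponmafdi/:
  (1) Final Vowel Deletion: no change — [ponmafdi]
  (2) t-Assibilation: no change — [ponmafdi]
  (3) Final Devoicing: no change — [ponmafdi]
  (4) Degemination: no change — [ponmafdi]
/sutuviti/:
  (1) Final Vowel Deletion: no change — [sutuviti]
  (2) t-Assibilation: [sutuviti] → [susuvisi]
  (3) Final Devoicing: no change — [susuvisi]
  (4) Degemination: no change — [susuvisi]
/weytipbe/:
  (1) Final Vowel Deletion: [weytipbe] → [weytipb]
  (2) t-Assibilation: [weytipb] → [weysipb]
  (3) Final Devoicing: [weysipb] → [weysipp]
  (4) Degemination: [weysipp] → [weysip]

[ponmafdi], [susuvisi], [weysip]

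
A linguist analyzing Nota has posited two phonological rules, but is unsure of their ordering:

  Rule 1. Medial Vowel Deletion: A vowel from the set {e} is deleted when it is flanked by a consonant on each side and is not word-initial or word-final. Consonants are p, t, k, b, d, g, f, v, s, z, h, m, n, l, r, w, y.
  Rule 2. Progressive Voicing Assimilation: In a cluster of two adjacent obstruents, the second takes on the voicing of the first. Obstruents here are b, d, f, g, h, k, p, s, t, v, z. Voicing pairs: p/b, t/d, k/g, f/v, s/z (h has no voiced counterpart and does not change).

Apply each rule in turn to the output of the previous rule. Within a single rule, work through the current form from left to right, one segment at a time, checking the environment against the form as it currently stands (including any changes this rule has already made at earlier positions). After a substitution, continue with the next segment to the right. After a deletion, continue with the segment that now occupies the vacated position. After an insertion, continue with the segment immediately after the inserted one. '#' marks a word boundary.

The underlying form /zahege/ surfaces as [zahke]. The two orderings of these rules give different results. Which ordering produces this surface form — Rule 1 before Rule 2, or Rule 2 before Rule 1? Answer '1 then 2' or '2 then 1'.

Order 1 then 2:
  1 Medial Vowel Deletion: [zahege] → [zahge]
  2 Progressive Voicing Assimilation: [zahge] → [zahke]
  result: [zahke]
Order 2 then 1:
  2 Progressive Voicing Assimilation: no change — [zahege]
  1 Medial Vowel Deletion: [zahege] → [zahge]
  result: [zahge]

1 then 2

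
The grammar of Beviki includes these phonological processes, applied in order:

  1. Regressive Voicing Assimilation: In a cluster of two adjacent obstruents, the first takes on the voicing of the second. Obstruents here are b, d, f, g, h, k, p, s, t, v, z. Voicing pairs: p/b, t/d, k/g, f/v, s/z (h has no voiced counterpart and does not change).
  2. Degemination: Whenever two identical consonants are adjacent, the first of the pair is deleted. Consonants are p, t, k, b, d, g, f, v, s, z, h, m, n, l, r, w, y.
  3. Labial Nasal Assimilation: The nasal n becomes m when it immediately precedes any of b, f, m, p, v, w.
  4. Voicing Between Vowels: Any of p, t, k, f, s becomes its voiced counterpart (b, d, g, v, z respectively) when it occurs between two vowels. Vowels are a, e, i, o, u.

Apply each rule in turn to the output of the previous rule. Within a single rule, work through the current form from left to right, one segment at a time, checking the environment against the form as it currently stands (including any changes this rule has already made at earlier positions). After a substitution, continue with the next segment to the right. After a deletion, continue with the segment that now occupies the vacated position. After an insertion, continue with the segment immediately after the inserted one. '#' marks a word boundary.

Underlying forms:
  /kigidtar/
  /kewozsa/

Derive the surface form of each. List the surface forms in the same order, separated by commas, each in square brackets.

/kigidtar/:
  1 Regressive Voicing Assimilation: [kigidtar] → [kigittar]
  2 Degemination: [kigittar] → [kigitar]
  3 Labial Nasal Assimilation: no change — [kigitar]
  4 Voicing Between Vowels: [kigitar] → [kigidar]
/kewozsa/:
  1 Regressive Voicing Assimilation: [kewozsa] → [kewossa]
  2 Degemination: [kewossa] → [kewosa]
  3 Labial Nasal Assimilation: no change — [kewosa]
  4 Voicing Between Vowels: [kewosa] → [kewoza]

[kigidar], [kewoza]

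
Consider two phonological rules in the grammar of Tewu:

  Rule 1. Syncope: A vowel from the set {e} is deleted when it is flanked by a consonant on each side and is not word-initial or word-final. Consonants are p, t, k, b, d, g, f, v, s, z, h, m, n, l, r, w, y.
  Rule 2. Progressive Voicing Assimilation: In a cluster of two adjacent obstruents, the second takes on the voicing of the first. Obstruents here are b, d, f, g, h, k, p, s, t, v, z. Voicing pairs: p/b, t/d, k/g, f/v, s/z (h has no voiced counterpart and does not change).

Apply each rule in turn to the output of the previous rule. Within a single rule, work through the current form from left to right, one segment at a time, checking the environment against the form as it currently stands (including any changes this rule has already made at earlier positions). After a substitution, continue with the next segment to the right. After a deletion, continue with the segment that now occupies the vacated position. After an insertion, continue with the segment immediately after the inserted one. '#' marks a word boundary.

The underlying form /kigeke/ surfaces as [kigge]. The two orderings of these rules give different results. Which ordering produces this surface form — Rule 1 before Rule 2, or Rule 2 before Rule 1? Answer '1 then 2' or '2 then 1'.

Order 1 then 2:
  1 Syncope: [kigeke] → [kigke]
  2 Progressive Voicing Assimilation: [kigke] → [kigge]
  result: [kigge]
Order 2 then 1:
  2 Progressive Voicing Assimilation: no change — [kigeke]
  1 Syncope: [kigeke] → [kigke]
  result: [kigke]

1 then 2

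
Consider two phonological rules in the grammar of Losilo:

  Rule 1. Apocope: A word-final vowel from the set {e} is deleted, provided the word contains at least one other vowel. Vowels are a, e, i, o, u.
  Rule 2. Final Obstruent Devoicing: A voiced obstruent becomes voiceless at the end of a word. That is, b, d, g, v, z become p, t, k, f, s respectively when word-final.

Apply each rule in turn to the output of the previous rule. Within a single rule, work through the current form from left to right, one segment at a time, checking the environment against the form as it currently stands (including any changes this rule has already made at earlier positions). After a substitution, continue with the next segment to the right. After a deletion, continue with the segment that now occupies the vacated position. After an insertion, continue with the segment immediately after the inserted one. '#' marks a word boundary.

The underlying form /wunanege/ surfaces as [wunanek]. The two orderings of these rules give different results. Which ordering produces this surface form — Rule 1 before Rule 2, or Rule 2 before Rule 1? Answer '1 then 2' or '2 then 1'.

Order 1 then 2:
  1 Apocope: [wunanege] → [wunaneg]
  2 Final Obstruent Devoicing: [wunaneg] → [wunanek]
  result: [wunanek]
Order 2 then 1:
  2 Final Obstruent Devoicing: no change — [wunanege]
  1 Apocope: [wunanege] → [wunaneg]
  result: [wunaneg]

1 then 2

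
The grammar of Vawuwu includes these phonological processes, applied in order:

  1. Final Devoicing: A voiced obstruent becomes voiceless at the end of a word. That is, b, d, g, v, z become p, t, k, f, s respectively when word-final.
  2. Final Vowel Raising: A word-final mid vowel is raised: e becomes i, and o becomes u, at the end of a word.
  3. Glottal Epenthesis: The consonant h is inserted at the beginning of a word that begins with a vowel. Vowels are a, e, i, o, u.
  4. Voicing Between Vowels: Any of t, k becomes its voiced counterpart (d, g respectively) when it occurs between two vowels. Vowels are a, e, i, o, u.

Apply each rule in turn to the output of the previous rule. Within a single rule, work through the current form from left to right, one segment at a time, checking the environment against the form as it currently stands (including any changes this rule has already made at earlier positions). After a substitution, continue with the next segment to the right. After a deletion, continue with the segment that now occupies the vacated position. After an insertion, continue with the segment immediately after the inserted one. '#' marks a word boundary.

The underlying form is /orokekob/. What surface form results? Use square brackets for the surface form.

1 Final Devoicing: [orokekob] → [orokekop]
2 Final Vowel Raising: no change — [orokekop]
3 Glottal Epenthesis: [orokekop] → [horokekop]
4 Voicing Between Vowels: [horokekop] → [horogegop]

[horogegop]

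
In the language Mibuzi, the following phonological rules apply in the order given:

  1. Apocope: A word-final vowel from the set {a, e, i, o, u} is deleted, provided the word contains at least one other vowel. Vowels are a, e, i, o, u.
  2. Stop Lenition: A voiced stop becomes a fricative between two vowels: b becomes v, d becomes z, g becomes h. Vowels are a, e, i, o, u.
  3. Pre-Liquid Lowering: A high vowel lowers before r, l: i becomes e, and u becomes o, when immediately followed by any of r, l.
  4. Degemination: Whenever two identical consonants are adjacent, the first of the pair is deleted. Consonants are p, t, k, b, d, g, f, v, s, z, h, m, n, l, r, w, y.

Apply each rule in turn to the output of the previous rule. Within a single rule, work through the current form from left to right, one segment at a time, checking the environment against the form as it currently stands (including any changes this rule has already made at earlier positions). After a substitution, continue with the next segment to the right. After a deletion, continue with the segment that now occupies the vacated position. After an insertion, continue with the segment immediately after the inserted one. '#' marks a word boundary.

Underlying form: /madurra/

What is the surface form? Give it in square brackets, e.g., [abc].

[mazor]

1 Apocope: [madurra] → [madurr]
2 Stop Lenition: [madurr] → [mazurr]
3 Pre-Liquid Lowering: [mazurr] → [mazorr]
4 Degemination: [mazorr] → [mazor]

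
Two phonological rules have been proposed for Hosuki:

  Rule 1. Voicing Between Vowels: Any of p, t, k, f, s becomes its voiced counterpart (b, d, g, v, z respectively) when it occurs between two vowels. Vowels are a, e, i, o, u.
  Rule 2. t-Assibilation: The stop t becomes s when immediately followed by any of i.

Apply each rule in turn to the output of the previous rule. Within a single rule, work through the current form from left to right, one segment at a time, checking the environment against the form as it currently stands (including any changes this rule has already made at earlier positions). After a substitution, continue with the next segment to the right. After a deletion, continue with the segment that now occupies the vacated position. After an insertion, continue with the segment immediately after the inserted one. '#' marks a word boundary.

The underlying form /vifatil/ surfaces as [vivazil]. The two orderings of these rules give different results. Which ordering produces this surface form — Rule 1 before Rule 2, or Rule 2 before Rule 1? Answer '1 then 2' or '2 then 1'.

Order 1 then 2:
  1 Voicing Between Vowels: [vifatil] → [vivadil]
  2 t-Assibilation: no change — [vivadil]
  result: [vivadil]
Order 2 then 1:
  2 t-Assibilation: [vifatil] → [vifasil]
  1 Voicing Between Vowels: [vifasil] → [vivazil]
  result: [vivazil]

2 then 1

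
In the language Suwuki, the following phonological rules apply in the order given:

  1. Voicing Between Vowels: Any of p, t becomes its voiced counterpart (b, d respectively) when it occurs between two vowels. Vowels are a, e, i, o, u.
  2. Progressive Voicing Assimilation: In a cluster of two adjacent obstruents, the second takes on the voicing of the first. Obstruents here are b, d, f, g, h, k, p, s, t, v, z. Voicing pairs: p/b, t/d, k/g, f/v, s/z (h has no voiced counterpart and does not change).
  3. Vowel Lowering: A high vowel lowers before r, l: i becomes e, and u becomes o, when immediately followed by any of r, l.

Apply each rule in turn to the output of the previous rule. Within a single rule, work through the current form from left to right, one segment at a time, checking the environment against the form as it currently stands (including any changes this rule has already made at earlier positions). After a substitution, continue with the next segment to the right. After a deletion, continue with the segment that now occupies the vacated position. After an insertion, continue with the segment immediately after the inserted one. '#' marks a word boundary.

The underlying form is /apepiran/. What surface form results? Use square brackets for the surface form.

[abeberan]

1 Voicing Between Vowels: [apepiran] → [abebiran]
2 Progressive Voicing Assimilation: no change — [abebiran]
3 Vowel Lowering: [abebiran] → [abeberan]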